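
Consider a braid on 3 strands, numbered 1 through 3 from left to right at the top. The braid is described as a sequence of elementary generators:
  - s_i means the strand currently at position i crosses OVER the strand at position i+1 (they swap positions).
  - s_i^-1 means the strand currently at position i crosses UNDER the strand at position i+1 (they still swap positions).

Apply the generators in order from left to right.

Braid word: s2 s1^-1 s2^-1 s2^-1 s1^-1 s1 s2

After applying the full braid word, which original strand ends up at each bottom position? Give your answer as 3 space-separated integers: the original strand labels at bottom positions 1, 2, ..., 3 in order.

Answer: 3 2 1

Derivation:
Gen 1 (s2): strand 2 crosses over strand 3. Perm now: [1 3 2]
Gen 2 (s1^-1): strand 1 crosses under strand 3. Perm now: [3 1 2]
Gen 3 (s2^-1): strand 1 crosses under strand 2. Perm now: [3 2 1]
Gen 4 (s2^-1): strand 2 crosses under strand 1. Perm now: [3 1 2]
Gen 5 (s1^-1): strand 3 crosses under strand 1. Perm now: [1 3 2]
Gen 6 (s1): strand 1 crosses over strand 3. Perm now: [3 1 2]
Gen 7 (s2): strand 1 crosses over strand 2. Perm now: [3 2 1]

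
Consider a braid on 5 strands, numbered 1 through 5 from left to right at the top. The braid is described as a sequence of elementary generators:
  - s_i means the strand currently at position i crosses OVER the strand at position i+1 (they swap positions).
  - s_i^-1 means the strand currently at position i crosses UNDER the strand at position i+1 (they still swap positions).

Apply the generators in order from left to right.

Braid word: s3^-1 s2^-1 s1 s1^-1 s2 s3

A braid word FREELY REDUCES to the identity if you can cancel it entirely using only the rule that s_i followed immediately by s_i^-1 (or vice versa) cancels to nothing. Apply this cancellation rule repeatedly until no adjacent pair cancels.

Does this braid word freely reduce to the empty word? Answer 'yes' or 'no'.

Answer: yes

Derivation:
Gen 1 (s3^-1): push. Stack: [s3^-1]
Gen 2 (s2^-1): push. Stack: [s3^-1 s2^-1]
Gen 3 (s1): push. Stack: [s3^-1 s2^-1 s1]
Gen 4 (s1^-1): cancels prior s1. Stack: [s3^-1 s2^-1]
Gen 5 (s2): cancels prior s2^-1. Stack: [s3^-1]
Gen 6 (s3): cancels prior s3^-1. Stack: []
Reduced word: (empty)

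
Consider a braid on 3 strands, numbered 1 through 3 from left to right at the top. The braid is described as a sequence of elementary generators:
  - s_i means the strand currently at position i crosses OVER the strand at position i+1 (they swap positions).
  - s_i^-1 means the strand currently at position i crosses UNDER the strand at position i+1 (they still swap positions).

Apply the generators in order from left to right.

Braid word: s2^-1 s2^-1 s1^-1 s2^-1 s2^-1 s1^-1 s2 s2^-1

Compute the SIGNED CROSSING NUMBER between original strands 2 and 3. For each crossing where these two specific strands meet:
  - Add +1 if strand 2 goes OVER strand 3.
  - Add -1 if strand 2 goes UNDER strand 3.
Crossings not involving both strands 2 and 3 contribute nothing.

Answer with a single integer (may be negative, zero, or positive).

Answer: 2

Derivation:
Gen 1: 2 under 3. Both 2&3? yes. Contrib: -1. Sum: -1
Gen 2: 3 under 2. Both 2&3? yes. Contrib: +1. Sum: 0
Gen 3: crossing 1x2. Both 2&3? no. Sum: 0
Gen 4: crossing 1x3. Both 2&3? no. Sum: 0
Gen 5: crossing 3x1. Both 2&3? no. Sum: 0
Gen 6: crossing 2x1. Both 2&3? no. Sum: 0
Gen 7: 2 over 3. Both 2&3? yes. Contrib: +1. Sum: 1
Gen 8: 3 under 2. Both 2&3? yes. Contrib: +1. Sum: 2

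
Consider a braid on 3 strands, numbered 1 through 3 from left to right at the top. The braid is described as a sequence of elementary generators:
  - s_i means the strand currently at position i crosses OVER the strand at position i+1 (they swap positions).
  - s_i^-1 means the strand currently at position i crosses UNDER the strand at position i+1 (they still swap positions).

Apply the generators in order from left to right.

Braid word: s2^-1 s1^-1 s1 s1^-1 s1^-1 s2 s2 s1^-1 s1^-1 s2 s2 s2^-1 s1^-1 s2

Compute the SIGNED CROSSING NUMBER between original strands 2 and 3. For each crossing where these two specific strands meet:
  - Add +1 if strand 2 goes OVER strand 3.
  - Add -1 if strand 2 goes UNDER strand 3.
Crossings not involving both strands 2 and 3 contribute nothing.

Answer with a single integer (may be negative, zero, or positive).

Answer: 0

Derivation:
Gen 1: 2 under 3. Both 2&3? yes. Contrib: -1. Sum: -1
Gen 2: crossing 1x3. Both 2&3? no. Sum: -1
Gen 3: crossing 3x1. Both 2&3? no. Sum: -1
Gen 4: crossing 1x3. Both 2&3? no. Sum: -1
Gen 5: crossing 3x1. Both 2&3? no. Sum: -1
Gen 6: 3 over 2. Both 2&3? yes. Contrib: -1. Sum: -2
Gen 7: 2 over 3. Both 2&3? yes. Contrib: +1. Sum: -1
Gen 8: crossing 1x3. Both 2&3? no. Sum: -1
Gen 9: crossing 3x1. Both 2&3? no. Sum: -1
Gen 10: 3 over 2. Both 2&3? yes. Contrib: -1. Sum: -2
Gen 11: 2 over 3. Both 2&3? yes. Contrib: +1. Sum: -1
Gen 12: 3 under 2. Both 2&3? yes. Contrib: +1. Sum: 0
Gen 13: crossing 1x2. Both 2&3? no. Sum: 0
Gen 14: crossing 1x3. Both 2&3? no. Sum: 0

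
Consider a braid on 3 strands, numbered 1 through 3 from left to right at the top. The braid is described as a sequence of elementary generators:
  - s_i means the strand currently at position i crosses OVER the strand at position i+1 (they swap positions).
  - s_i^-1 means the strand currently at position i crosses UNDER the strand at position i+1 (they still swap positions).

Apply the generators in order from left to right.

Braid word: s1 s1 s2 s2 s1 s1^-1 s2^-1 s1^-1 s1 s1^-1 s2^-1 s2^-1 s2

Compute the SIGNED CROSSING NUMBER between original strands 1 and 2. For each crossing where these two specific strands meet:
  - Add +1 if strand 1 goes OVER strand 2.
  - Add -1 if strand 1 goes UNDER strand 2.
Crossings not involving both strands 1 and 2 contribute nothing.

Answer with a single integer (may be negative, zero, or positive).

Gen 1: 1 over 2. Both 1&2? yes. Contrib: +1. Sum: 1
Gen 2: 2 over 1. Both 1&2? yes. Contrib: -1. Sum: 0
Gen 3: crossing 2x3. Both 1&2? no. Sum: 0
Gen 4: crossing 3x2. Both 1&2? no. Sum: 0
Gen 5: 1 over 2. Both 1&2? yes. Contrib: +1. Sum: 1
Gen 6: 2 under 1. Both 1&2? yes. Contrib: +1. Sum: 2
Gen 7: crossing 2x3. Both 1&2? no. Sum: 2
Gen 8: crossing 1x3. Both 1&2? no. Sum: 2
Gen 9: crossing 3x1. Both 1&2? no. Sum: 2
Gen 10: crossing 1x3. Both 1&2? no. Sum: 2
Gen 11: 1 under 2. Both 1&2? yes. Contrib: -1. Sum: 1
Gen 12: 2 under 1. Both 1&2? yes. Contrib: +1. Sum: 2
Gen 13: 1 over 2. Both 1&2? yes. Contrib: +1. Sum: 3

Answer: 3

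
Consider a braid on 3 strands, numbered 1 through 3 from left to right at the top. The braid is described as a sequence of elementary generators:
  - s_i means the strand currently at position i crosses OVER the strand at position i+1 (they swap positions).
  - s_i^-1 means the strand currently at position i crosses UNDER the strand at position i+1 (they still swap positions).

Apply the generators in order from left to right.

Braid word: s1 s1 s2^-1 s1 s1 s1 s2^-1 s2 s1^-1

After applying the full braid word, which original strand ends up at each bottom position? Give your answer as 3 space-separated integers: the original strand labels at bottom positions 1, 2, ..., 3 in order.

Answer: 1 3 2

Derivation:
Gen 1 (s1): strand 1 crosses over strand 2. Perm now: [2 1 3]
Gen 2 (s1): strand 2 crosses over strand 1. Perm now: [1 2 3]
Gen 3 (s2^-1): strand 2 crosses under strand 3. Perm now: [1 3 2]
Gen 4 (s1): strand 1 crosses over strand 3. Perm now: [3 1 2]
Gen 5 (s1): strand 3 crosses over strand 1. Perm now: [1 3 2]
Gen 6 (s1): strand 1 crosses over strand 3. Perm now: [3 1 2]
Gen 7 (s2^-1): strand 1 crosses under strand 2. Perm now: [3 2 1]
Gen 8 (s2): strand 2 crosses over strand 1. Perm now: [3 1 2]
Gen 9 (s1^-1): strand 3 crosses under strand 1. Perm now: [1 3 2]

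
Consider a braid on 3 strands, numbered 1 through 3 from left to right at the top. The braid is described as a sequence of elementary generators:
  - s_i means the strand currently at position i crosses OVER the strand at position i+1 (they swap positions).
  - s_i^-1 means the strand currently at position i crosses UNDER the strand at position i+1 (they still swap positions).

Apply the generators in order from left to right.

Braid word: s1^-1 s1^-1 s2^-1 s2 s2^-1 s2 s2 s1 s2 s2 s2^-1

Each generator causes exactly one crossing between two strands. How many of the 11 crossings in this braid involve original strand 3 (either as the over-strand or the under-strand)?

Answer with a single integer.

Gen 1: crossing 1x2. Involves strand 3? no. Count so far: 0
Gen 2: crossing 2x1. Involves strand 3? no. Count so far: 0
Gen 3: crossing 2x3. Involves strand 3? yes. Count so far: 1
Gen 4: crossing 3x2. Involves strand 3? yes. Count so far: 2
Gen 5: crossing 2x3. Involves strand 3? yes. Count so far: 3
Gen 6: crossing 3x2. Involves strand 3? yes. Count so far: 4
Gen 7: crossing 2x3. Involves strand 3? yes. Count so far: 5
Gen 8: crossing 1x3. Involves strand 3? yes. Count so far: 6
Gen 9: crossing 1x2. Involves strand 3? no. Count so far: 6
Gen 10: crossing 2x1. Involves strand 3? no. Count so far: 6
Gen 11: crossing 1x2. Involves strand 3? no. Count so far: 6

Answer: 6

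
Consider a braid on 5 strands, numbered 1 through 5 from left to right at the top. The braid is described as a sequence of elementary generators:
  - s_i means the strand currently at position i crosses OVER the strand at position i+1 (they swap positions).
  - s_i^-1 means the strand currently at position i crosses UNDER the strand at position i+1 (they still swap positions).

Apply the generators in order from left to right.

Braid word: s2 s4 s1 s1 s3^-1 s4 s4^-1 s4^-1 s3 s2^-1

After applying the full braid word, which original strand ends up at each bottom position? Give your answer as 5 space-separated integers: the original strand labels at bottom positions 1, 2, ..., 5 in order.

Gen 1 (s2): strand 2 crosses over strand 3. Perm now: [1 3 2 4 5]
Gen 2 (s4): strand 4 crosses over strand 5. Perm now: [1 3 2 5 4]
Gen 3 (s1): strand 1 crosses over strand 3. Perm now: [3 1 2 5 4]
Gen 4 (s1): strand 3 crosses over strand 1. Perm now: [1 3 2 5 4]
Gen 5 (s3^-1): strand 2 crosses under strand 5. Perm now: [1 3 5 2 4]
Gen 6 (s4): strand 2 crosses over strand 4. Perm now: [1 3 5 4 2]
Gen 7 (s4^-1): strand 4 crosses under strand 2. Perm now: [1 3 5 2 4]
Gen 8 (s4^-1): strand 2 crosses under strand 4. Perm now: [1 3 5 4 2]
Gen 9 (s3): strand 5 crosses over strand 4. Perm now: [1 3 4 5 2]
Gen 10 (s2^-1): strand 3 crosses under strand 4. Perm now: [1 4 3 5 2]

Answer: 1 4 3 5 2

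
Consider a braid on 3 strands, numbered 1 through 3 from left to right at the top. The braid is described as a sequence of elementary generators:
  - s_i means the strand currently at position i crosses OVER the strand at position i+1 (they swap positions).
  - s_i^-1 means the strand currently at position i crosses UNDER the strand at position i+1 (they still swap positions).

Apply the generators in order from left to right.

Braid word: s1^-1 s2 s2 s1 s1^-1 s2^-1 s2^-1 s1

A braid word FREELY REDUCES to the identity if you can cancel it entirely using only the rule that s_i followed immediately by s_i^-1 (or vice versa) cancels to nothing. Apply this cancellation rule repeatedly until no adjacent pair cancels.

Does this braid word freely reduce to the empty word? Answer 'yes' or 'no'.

Gen 1 (s1^-1): push. Stack: [s1^-1]
Gen 2 (s2): push. Stack: [s1^-1 s2]
Gen 3 (s2): push. Stack: [s1^-1 s2 s2]
Gen 4 (s1): push. Stack: [s1^-1 s2 s2 s1]
Gen 5 (s1^-1): cancels prior s1. Stack: [s1^-1 s2 s2]
Gen 6 (s2^-1): cancels prior s2. Stack: [s1^-1 s2]
Gen 7 (s2^-1): cancels prior s2. Stack: [s1^-1]
Gen 8 (s1): cancels prior s1^-1. Stack: []
Reduced word: (empty)

Answer: yes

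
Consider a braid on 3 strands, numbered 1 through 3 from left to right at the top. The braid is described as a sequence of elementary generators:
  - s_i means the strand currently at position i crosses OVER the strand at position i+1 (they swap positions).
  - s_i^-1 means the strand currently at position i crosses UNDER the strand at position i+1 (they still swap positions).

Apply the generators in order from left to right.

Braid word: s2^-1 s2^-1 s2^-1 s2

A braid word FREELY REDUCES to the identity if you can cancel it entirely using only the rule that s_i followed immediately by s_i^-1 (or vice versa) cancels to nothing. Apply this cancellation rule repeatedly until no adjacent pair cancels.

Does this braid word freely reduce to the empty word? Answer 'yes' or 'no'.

Gen 1 (s2^-1): push. Stack: [s2^-1]
Gen 2 (s2^-1): push. Stack: [s2^-1 s2^-1]
Gen 3 (s2^-1): push. Stack: [s2^-1 s2^-1 s2^-1]
Gen 4 (s2): cancels prior s2^-1. Stack: [s2^-1 s2^-1]
Reduced word: s2^-1 s2^-1

Answer: no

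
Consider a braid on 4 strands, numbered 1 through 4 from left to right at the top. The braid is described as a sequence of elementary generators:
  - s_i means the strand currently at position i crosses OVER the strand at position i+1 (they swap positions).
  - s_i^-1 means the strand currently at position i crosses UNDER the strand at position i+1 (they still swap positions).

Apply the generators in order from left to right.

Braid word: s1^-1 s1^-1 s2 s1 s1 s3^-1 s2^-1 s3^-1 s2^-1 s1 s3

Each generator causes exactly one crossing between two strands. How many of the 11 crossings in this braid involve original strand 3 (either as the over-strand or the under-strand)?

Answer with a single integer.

Gen 1: crossing 1x2. Involves strand 3? no. Count so far: 0
Gen 2: crossing 2x1. Involves strand 3? no. Count so far: 0
Gen 3: crossing 2x3. Involves strand 3? yes. Count so far: 1
Gen 4: crossing 1x3. Involves strand 3? yes. Count so far: 2
Gen 5: crossing 3x1. Involves strand 3? yes. Count so far: 3
Gen 6: crossing 2x4. Involves strand 3? no. Count so far: 3
Gen 7: crossing 3x4. Involves strand 3? yes. Count so far: 4
Gen 8: crossing 3x2. Involves strand 3? yes. Count so far: 5
Gen 9: crossing 4x2. Involves strand 3? no. Count so far: 5
Gen 10: crossing 1x2. Involves strand 3? no. Count so far: 5
Gen 11: crossing 4x3. Involves strand 3? yes. Count so far: 6

Answer: 6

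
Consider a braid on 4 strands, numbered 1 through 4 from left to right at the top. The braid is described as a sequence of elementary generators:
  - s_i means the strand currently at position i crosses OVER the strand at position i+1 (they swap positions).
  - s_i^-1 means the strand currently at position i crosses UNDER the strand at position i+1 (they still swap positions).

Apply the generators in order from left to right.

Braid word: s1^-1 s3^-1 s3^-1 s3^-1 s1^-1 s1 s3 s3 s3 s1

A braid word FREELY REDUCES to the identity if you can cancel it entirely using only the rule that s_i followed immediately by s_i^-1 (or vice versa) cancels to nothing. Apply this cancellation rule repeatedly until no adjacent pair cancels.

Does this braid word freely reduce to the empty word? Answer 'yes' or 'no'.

Answer: yes

Derivation:
Gen 1 (s1^-1): push. Stack: [s1^-1]
Gen 2 (s3^-1): push. Stack: [s1^-1 s3^-1]
Gen 3 (s3^-1): push. Stack: [s1^-1 s3^-1 s3^-1]
Gen 4 (s3^-1): push. Stack: [s1^-1 s3^-1 s3^-1 s3^-1]
Gen 5 (s1^-1): push. Stack: [s1^-1 s3^-1 s3^-1 s3^-1 s1^-1]
Gen 6 (s1): cancels prior s1^-1. Stack: [s1^-1 s3^-1 s3^-1 s3^-1]
Gen 7 (s3): cancels prior s3^-1. Stack: [s1^-1 s3^-1 s3^-1]
Gen 8 (s3): cancels prior s3^-1. Stack: [s1^-1 s3^-1]
Gen 9 (s3): cancels prior s3^-1. Stack: [s1^-1]
Gen 10 (s1): cancels prior s1^-1. Stack: []
Reduced word: (empty)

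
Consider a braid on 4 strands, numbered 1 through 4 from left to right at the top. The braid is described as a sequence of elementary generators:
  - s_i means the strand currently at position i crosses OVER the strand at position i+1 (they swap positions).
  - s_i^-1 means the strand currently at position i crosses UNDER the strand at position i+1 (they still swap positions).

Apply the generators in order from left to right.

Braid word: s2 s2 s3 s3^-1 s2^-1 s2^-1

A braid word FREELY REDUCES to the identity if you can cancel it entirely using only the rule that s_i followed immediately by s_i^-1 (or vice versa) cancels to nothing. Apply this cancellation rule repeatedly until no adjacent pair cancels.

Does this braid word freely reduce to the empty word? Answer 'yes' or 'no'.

Answer: yes

Derivation:
Gen 1 (s2): push. Stack: [s2]
Gen 2 (s2): push. Stack: [s2 s2]
Gen 3 (s3): push. Stack: [s2 s2 s3]
Gen 4 (s3^-1): cancels prior s3. Stack: [s2 s2]
Gen 5 (s2^-1): cancels prior s2. Stack: [s2]
Gen 6 (s2^-1): cancels prior s2. Stack: []
Reduced word: (empty)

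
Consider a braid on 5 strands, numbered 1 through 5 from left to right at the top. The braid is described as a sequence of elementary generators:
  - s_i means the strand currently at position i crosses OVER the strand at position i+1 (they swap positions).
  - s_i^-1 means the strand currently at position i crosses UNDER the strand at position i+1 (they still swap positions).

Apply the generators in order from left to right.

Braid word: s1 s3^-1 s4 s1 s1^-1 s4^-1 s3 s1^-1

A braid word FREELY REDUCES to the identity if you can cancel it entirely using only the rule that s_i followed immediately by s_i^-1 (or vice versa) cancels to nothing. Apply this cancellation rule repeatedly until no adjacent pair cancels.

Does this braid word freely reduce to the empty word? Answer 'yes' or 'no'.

Gen 1 (s1): push. Stack: [s1]
Gen 2 (s3^-1): push. Stack: [s1 s3^-1]
Gen 3 (s4): push. Stack: [s1 s3^-1 s4]
Gen 4 (s1): push. Stack: [s1 s3^-1 s4 s1]
Gen 5 (s1^-1): cancels prior s1. Stack: [s1 s3^-1 s4]
Gen 6 (s4^-1): cancels prior s4. Stack: [s1 s3^-1]
Gen 7 (s3): cancels prior s3^-1. Stack: [s1]
Gen 8 (s1^-1): cancels prior s1. Stack: []
Reduced word: (empty)

Answer: yes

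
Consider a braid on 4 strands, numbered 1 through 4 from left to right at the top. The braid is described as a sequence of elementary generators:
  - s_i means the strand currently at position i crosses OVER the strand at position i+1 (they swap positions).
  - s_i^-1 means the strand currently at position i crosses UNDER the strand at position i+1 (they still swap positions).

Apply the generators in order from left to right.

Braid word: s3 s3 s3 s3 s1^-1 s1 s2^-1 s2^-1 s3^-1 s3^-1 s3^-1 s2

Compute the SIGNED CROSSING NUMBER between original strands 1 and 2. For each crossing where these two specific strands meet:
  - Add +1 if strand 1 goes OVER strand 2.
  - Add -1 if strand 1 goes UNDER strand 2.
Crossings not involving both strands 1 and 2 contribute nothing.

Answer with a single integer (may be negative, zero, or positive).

Answer: -2

Derivation:
Gen 1: crossing 3x4. Both 1&2? no. Sum: 0
Gen 2: crossing 4x3. Both 1&2? no. Sum: 0
Gen 3: crossing 3x4. Both 1&2? no. Sum: 0
Gen 4: crossing 4x3. Both 1&2? no. Sum: 0
Gen 5: 1 under 2. Both 1&2? yes. Contrib: -1. Sum: -1
Gen 6: 2 over 1. Both 1&2? yes. Contrib: -1. Sum: -2
Gen 7: crossing 2x3. Both 1&2? no. Sum: -2
Gen 8: crossing 3x2. Both 1&2? no. Sum: -2
Gen 9: crossing 3x4. Both 1&2? no. Sum: -2
Gen 10: crossing 4x3. Both 1&2? no. Sum: -2
Gen 11: crossing 3x4. Both 1&2? no. Sum: -2
Gen 12: crossing 2x4. Both 1&2? no. Sum: -2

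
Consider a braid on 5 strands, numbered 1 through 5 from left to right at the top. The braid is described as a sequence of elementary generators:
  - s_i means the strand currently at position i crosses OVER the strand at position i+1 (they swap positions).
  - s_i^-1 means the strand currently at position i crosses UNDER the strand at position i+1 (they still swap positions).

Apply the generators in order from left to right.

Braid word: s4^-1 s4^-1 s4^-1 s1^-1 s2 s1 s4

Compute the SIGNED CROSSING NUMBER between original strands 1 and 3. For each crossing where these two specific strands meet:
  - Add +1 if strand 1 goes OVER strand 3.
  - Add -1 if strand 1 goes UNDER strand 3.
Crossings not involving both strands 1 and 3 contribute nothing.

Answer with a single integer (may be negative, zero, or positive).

Gen 1: crossing 4x5. Both 1&3? no. Sum: 0
Gen 2: crossing 5x4. Both 1&3? no. Sum: 0
Gen 3: crossing 4x5. Both 1&3? no. Sum: 0
Gen 4: crossing 1x2. Both 1&3? no. Sum: 0
Gen 5: 1 over 3. Both 1&3? yes. Contrib: +1. Sum: 1
Gen 6: crossing 2x3. Both 1&3? no. Sum: 1
Gen 7: crossing 5x4. Both 1&3? no. Sum: 1

Answer: 1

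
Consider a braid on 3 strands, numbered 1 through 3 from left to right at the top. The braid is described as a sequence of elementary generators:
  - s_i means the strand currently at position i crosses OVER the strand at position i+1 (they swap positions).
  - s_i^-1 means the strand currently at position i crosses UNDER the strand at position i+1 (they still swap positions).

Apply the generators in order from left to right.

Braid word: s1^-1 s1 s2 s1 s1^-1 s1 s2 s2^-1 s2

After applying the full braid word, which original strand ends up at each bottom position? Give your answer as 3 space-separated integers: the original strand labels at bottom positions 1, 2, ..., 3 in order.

Answer: 3 2 1

Derivation:
Gen 1 (s1^-1): strand 1 crosses under strand 2. Perm now: [2 1 3]
Gen 2 (s1): strand 2 crosses over strand 1. Perm now: [1 2 3]
Gen 3 (s2): strand 2 crosses over strand 3. Perm now: [1 3 2]
Gen 4 (s1): strand 1 crosses over strand 3. Perm now: [3 1 2]
Gen 5 (s1^-1): strand 3 crosses under strand 1. Perm now: [1 3 2]
Gen 6 (s1): strand 1 crosses over strand 3. Perm now: [3 1 2]
Gen 7 (s2): strand 1 crosses over strand 2. Perm now: [3 2 1]
Gen 8 (s2^-1): strand 2 crosses under strand 1. Perm now: [3 1 2]
Gen 9 (s2): strand 1 crosses over strand 2. Perm now: [3 2 1]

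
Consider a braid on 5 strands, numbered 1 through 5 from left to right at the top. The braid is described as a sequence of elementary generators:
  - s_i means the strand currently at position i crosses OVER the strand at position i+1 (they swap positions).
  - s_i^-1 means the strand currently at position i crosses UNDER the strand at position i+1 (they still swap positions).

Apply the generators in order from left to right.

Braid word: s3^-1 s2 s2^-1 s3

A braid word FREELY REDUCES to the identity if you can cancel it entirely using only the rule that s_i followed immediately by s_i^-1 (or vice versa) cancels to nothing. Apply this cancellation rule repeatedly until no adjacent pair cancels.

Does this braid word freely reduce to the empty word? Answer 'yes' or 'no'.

Gen 1 (s3^-1): push. Stack: [s3^-1]
Gen 2 (s2): push. Stack: [s3^-1 s2]
Gen 3 (s2^-1): cancels prior s2. Stack: [s3^-1]
Gen 4 (s3): cancels prior s3^-1. Stack: []
Reduced word: (empty)

Answer: yes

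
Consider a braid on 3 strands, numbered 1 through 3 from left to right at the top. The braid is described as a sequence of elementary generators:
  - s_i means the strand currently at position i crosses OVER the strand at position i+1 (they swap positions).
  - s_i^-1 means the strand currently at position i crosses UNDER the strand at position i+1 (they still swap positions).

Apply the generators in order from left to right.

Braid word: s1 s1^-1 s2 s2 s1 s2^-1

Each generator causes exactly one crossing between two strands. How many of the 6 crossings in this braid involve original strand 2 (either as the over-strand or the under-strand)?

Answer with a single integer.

Answer: 5

Derivation:
Gen 1: crossing 1x2. Involves strand 2? yes. Count so far: 1
Gen 2: crossing 2x1. Involves strand 2? yes. Count so far: 2
Gen 3: crossing 2x3. Involves strand 2? yes. Count so far: 3
Gen 4: crossing 3x2. Involves strand 2? yes. Count so far: 4
Gen 5: crossing 1x2. Involves strand 2? yes. Count so far: 5
Gen 6: crossing 1x3. Involves strand 2? no. Count so far: 5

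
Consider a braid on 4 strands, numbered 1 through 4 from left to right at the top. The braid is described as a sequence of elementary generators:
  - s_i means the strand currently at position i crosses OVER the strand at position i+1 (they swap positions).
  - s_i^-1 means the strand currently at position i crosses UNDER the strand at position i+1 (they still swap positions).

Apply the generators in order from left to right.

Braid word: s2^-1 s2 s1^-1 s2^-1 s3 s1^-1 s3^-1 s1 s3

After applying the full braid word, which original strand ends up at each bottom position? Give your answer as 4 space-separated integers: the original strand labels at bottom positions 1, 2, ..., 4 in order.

Answer: 2 3 4 1

Derivation:
Gen 1 (s2^-1): strand 2 crosses under strand 3. Perm now: [1 3 2 4]
Gen 2 (s2): strand 3 crosses over strand 2. Perm now: [1 2 3 4]
Gen 3 (s1^-1): strand 1 crosses under strand 2. Perm now: [2 1 3 4]
Gen 4 (s2^-1): strand 1 crosses under strand 3. Perm now: [2 3 1 4]
Gen 5 (s3): strand 1 crosses over strand 4. Perm now: [2 3 4 1]
Gen 6 (s1^-1): strand 2 crosses under strand 3. Perm now: [3 2 4 1]
Gen 7 (s3^-1): strand 4 crosses under strand 1. Perm now: [3 2 1 4]
Gen 8 (s1): strand 3 crosses over strand 2. Perm now: [2 3 1 4]
Gen 9 (s3): strand 1 crosses over strand 4. Perm now: [2 3 4 1]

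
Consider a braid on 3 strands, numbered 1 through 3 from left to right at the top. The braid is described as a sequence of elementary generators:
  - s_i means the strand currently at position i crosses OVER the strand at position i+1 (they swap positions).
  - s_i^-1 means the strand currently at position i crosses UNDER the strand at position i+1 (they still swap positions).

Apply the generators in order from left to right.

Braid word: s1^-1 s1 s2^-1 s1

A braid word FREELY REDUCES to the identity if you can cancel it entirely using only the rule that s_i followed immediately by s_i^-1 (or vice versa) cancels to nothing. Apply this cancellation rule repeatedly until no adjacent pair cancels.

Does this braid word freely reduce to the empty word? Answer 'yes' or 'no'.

Answer: no

Derivation:
Gen 1 (s1^-1): push. Stack: [s1^-1]
Gen 2 (s1): cancels prior s1^-1. Stack: []
Gen 3 (s2^-1): push. Stack: [s2^-1]
Gen 4 (s1): push. Stack: [s2^-1 s1]
Reduced word: s2^-1 s1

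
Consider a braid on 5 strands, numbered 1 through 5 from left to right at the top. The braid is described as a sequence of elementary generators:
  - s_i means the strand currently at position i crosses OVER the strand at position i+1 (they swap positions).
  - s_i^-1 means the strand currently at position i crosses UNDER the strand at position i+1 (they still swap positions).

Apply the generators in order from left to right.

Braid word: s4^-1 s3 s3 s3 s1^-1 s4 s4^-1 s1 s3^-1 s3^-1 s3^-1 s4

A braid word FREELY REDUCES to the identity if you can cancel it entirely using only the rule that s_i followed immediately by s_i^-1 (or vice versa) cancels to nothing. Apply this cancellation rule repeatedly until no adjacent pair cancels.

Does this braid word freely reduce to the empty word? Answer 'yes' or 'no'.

Answer: yes

Derivation:
Gen 1 (s4^-1): push. Stack: [s4^-1]
Gen 2 (s3): push. Stack: [s4^-1 s3]
Gen 3 (s3): push. Stack: [s4^-1 s3 s3]
Gen 4 (s3): push. Stack: [s4^-1 s3 s3 s3]
Gen 5 (s1^-1): push. Stack: [s4^-1 s3 s3 s3 s1^-1]
Gen 6 (s4): push. Stack: [s4^-1 s3 s3 s3 s1^-1 s4]
Gen 7 (s4^-1): cancels prior s4. Stack: [s4^-1 s3 s3 s3 s1^-1]
Gen 8 (s1): cancels prior s1^-1. Stack: [s4^-1 s3 s3 s3]
Gen 9 (s3^-1): cancels prior s3. Stack: [s4^-1 s3 s3]
Gen 10 (s3^-1): cancels prior s3. Stack: [s4^-1 s3]
Gen 11 (s3^-1): cancels prior s3. Stack: [s4^-1]
Gen 12 (s4): cancels prior s4^-1. Stack: []
Reduced word: (empty)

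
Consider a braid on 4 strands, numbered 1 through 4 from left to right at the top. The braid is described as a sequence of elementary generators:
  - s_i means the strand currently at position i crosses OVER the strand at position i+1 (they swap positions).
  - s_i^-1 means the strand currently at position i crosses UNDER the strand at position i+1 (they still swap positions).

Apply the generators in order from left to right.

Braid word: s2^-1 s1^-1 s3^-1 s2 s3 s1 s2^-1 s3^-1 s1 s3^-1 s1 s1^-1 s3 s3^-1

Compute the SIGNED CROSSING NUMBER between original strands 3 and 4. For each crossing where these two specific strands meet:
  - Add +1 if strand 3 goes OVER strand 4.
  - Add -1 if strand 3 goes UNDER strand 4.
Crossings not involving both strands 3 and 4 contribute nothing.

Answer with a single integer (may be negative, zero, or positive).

Answer: 1

Derivation:
Gen 1: crossing 2x3. Both 3&4? no. Sum: 0
Gen 2: crossing 1x3. Both 3&4? no. Sum: 0
Gen 3: crossing 2x4. Both 3&4? no. Sum: 0
Gen 4: crossing 1x4. Both 3&4? no. Sum: 0
Gen 5: crossing 1x2. Both 3&4? no. Sum: 0
Gen 6: 3 over 4. Both 3&4? yes. Contrib: +1. Sum: 1
Gen 7: crossing 3x2. Both 3&4? no. Sum: 1
Gen 8: crossing 3x1. Both 3&4? no. Sum: 1
Gen 9: crossing 4x2. Both 3&4? no. Sum: 1
Gen 10: crossing 1x3. Both 3&4? no. Sum: 1
Gen 11: crossing 2x4. Both 3&4? no. Sum: 1
Gen 12: crossing 4x2. Both 3&4? no. Sum: 1
Gen 13: crossing 3x1. Both 3&4? no. Sum: 1
Gen 14: crossing 1x3. Both 3&4? no. Sum: 1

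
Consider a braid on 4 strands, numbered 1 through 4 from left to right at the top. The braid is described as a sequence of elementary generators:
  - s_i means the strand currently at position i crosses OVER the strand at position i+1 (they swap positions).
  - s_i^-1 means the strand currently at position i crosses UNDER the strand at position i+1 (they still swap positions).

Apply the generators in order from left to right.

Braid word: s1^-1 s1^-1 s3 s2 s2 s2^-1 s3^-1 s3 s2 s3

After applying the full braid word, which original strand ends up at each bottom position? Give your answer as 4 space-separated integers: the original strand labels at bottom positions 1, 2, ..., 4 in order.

Answer: 1 2 3 4

Derivation:
Gen 1 (s1^-1): strand 1 crosses under strand 2. Perm now: [2 1 3 4]
Gen 2 (s1^-1): strand 2 crosses under strand 1. Perm now: [1 2 3 4]
Gen 3 (s3): strand 3 crosses over strand 4. Perm now: [1 2 4 3]
Gen 4 (s2): strand 2 crosses over strand 4. Perm now: [1 4 2 3]
Gen 5 (s2): strand 4 crosses over strand 2. Perm now: [1 2 4 3]
Gen 6 (s2^-1): strand 2 crosses under strand 4. Perm now: [1 4 2 3]
Gen 7 (s3^-1): strand 2 crosses under strand 3. Perm now: [1 4 3 2]
Gen 8 (s3): strand 3 crosses over strand 2. Perm now: [1 4 2 3]
Gen 9 (s2): strand 4 crosses over strand 2. Perm now: [1 2 4 3]
Gen 10 (s3): strand 4 crosses over strand 3. Perm now: [1 2 3 4]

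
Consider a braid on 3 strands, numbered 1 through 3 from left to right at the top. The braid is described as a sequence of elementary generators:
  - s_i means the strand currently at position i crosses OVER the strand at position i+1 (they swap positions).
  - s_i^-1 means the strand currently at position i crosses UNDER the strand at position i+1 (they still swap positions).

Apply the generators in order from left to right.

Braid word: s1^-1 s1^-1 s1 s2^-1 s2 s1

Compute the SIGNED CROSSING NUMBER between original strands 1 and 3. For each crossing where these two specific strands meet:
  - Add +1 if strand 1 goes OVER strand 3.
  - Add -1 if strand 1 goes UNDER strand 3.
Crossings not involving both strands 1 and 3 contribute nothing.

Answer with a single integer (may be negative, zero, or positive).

Answer: -2

Derivation:
Gen 1: crossing 1x2. Both 1&3? no. Sum: 0
Gen 2: crossing 2x1. Both 1&3? no. Sum: 0
Gen 3: crossing 1x2. Both 1&3? no. Sum: 0
Gen 4: 1 under 3. Both 1&3? yes. Contrib: -1. Sum: -1
Gen 5: 3 over 1. Both 1&3? yes. Contrib: -1. Sum: -2
Gen 6: crossing 2x1. Both 1&3? no. Sum: -2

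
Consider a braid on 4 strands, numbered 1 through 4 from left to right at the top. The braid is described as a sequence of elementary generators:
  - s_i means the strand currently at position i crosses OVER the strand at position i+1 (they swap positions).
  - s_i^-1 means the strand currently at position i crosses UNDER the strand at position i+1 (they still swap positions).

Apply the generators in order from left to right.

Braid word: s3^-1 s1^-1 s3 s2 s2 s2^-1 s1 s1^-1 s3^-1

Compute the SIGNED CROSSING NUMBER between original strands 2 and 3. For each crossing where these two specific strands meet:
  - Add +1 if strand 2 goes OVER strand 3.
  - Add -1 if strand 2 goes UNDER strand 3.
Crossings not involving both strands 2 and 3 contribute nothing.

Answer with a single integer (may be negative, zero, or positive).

Gen 1: crossing 3x4. Both 2&3? no. Sum: 0
Gen 2: crossing 1x2. Both 2&3? no. Sum: 0
Gen 3: crossing 4x3. Both 2&3? no. Sum: 0
Gen 4: crossing 1x3. Both 2&3? no. Sum: 0
Gen 5: crossing 3x1. Both 2&3? no. Sum: 0
Gen 6: crossing 1x3. Both 2&3? no. Sum: 0
Gen 7: 2 over 3. Both 2&3? yes. Contrib: +1. Sum: 1
Gen 8: 3 under 2. Both 2&3? yes. Contrib: +1. Sum: 2
Gen 9: crossing 1x4. Both 2&3? no. Sum: 2

Answer: 2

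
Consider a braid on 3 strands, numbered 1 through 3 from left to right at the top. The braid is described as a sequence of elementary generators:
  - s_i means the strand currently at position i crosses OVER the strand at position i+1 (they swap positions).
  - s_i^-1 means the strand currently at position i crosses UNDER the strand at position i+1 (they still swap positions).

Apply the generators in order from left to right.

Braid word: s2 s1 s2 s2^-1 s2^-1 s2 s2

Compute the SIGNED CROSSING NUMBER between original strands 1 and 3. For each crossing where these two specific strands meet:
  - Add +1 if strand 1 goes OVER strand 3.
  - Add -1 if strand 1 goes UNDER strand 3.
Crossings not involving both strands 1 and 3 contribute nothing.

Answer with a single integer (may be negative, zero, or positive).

Answer: 1

Derivation:
Gen 1: crossing 2x3. Both 1&3? no. Sum: 0
Gen 2: 1 over 3. Both 1&3? yes. Contrib: +1. Sum: 1
Gen 3: crossing 1x2. Both 1&3? no. Sum: 1
Gen 4: crossing 2x1. Both 1&3? no. Sum: 1
Gen 5: crossing 1x2. Both 1&3? no. Sum: 1
Gen 6: crossing 2x1. Both 1&3? no. Sum: 1
Gen 7: crossing 1x2. Both 1&3? no. Sum: 1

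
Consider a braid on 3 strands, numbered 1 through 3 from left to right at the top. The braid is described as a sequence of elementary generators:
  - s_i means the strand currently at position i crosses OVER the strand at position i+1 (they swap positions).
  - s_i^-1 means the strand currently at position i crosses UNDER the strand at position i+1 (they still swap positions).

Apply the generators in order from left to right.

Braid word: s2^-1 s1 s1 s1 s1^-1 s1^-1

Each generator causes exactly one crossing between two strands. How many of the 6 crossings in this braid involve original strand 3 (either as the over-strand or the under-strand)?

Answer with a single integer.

Gen 1: crossing 2x3. Involves strand 3? yes. Count so far: 1
Gen 2: crossing 1x3. Involves strand 3? yes. Count so far: 2
Gen 3: crossing 3x1. Involves strand 3? yes. Count so far: 3
Gen 4: crossing 1x3. Involves strand 3? yes. Count so far: 4
Gen 5: crossing 3x1. Involves strand 3? yes. Count so far: 5
Gen 6: crossing 1x3. Involves strand 3? yes. Count so far: 6

Answer: 6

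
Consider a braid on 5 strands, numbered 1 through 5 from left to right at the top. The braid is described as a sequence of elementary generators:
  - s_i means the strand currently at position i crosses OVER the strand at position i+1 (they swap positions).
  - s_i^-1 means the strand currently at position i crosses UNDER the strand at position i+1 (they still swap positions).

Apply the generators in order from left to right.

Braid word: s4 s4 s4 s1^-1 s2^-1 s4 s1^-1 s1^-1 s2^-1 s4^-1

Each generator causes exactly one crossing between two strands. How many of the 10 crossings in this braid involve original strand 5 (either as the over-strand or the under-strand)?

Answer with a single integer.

Answer: 5

Derivation:
Gen 1: crossing 4x5. Involves strand 5? yes. Count so far: 1
Gen 2: crossing 5x4. Involves strand 5? yes. Count so far: 2
Gen 3: crossing 4x5. Involves strand 5? yes. Count so far: 3
Gen 4: crossing 1x2. Involves strand 5? no. Count so far: 3
Gen 5: crossing 1x3. Involves strand 5? no. Count so far: 3
Gen 6: crossing 5x4. Involves strand 5? yes. Count so far: 4
Gen 7: crossing 2x3. Involves strand 5? no. Count so far: 4
Gen 8: crossing 3x2. Involves strand 5? no. Count so far: 4
Gen 9: crossing 3x1. Involves strand 5? no. Count so far: 4
Gen 10: crossing 4x5. Involves strand 5? yes. Count so far: 5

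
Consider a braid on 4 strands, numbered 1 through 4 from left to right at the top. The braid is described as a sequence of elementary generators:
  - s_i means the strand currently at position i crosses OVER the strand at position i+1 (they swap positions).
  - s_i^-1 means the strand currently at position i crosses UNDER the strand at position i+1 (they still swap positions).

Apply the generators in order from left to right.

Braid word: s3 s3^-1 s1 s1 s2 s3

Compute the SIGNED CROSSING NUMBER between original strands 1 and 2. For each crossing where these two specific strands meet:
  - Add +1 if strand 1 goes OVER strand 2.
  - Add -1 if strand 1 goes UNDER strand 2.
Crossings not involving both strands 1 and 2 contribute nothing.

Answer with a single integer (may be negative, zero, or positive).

Answer: 0

Derivation:
Gen 1: crossing 3x4. Both 1&2? no. Sum: 0
Gen 2: crossing 4x3. Both 1&2? no. Sum: 0
Gen 3: 1 over 2. Both 1&2? yes. Contrib: +1. Sum: 1
Gen 4: 2 over 1. Both 1&2? yes. Contrib: -1. Sum: 0
Gen 5: crossing 2x3. Both 1&2? no. Sum: 0
Gen 6: crossing 2x4. Both 1&2? no. Sum: 0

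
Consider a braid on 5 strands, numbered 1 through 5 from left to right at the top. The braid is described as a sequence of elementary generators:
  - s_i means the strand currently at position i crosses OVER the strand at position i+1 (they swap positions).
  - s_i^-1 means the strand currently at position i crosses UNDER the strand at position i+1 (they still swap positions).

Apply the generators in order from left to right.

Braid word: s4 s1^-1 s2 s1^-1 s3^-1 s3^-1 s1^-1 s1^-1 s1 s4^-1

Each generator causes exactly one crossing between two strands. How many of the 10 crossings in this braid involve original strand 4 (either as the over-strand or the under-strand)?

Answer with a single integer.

Gen 1: crossing 4x5. Involves strand 4? yes. Count so far: 1
Gen 2: crossing 1x2. Involves strand 4? no. Count so far: 1
Gen 3: crossing 1x3. Involves strand 4? no. Count so far: 1
Gen 4: crossing 2x3. Involves strand 4? no. Count so far: 1
Gen 5: crossing 1x5. Involves strand 4? no. Count so far: 1
Gen 6: crossing 5x1. Involves strand 4? no. Count so far: 1
Gen 7: crossing 3x2. Involves strand 4? no. Count so far: 1
Gen 8: crossing 2x3. Involves strand 4? no. Count so far: 1
Gen 9: crossing 3x2. Involves strand 4? no. Count so far: 1
Gen 10: crossing 5x4. Involves strand 4? yes. Count so far: 2

Answer: 2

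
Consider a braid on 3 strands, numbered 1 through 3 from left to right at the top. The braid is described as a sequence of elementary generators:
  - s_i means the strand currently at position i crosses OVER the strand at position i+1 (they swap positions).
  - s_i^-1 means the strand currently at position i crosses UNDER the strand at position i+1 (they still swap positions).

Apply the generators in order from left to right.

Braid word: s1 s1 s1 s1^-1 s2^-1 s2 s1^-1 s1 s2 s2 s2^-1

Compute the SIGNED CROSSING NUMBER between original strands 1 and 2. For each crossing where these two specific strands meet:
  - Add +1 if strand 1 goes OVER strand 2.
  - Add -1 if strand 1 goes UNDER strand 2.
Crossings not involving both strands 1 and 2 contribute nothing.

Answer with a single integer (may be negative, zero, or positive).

Gen 1: 1 over 2. Both 1&2? yes. Contrib: +1. Sum: 1
Gen 2: 2 over 1. Both 1&2? yes. Contrib: -1. Sum: 0
Gen 3: 1 over 2. Both 1&2? yes. Contrib: +1. Sum: 1
Gen 4: 2 under 1. Both 1&2? yes. Contrib: +1. Sum: 2
Gen 5: crossing 2x3. Both 1&2? no. Sum: 2
Gen 6: crossing 3x2. Both 1&2? no. Sum: 2
Gen 7: 1 under 2. Both 1&2? yes. Contrib: -1. Sum: 1
Gen 8: 2 over 1. Both 1&2? yes. Contrib: -1. Sum: 0
Gen 9: crossing 2x3. Both 1&2? no. Sum: 0
Gen 10: crossing 3x2. Both 1&2? no. Sum: 0
Gen 11: crossing 2x3. Both 1&2? no. Sum: 0

Answer: 0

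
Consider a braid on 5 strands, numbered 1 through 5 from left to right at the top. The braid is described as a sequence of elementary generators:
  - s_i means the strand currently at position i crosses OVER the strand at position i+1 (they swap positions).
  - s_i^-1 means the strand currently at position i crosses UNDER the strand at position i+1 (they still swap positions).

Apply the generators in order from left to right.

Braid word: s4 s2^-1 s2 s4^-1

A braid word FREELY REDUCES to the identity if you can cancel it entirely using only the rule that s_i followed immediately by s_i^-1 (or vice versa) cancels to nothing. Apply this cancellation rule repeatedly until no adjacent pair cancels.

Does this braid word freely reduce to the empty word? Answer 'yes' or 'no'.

Answer: yes

Derivation:
Gen 1 (s4): push. Stack: [s4]
Gen 2 (s2^-1): push. Stack: [s4 s2^-1]
Gen 3 (s2): cancels prior s2^-1. Stack: [s4]
Gen 4 (s4^-1): cancels prior s4. Stack: []
Reduced word: (empty)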